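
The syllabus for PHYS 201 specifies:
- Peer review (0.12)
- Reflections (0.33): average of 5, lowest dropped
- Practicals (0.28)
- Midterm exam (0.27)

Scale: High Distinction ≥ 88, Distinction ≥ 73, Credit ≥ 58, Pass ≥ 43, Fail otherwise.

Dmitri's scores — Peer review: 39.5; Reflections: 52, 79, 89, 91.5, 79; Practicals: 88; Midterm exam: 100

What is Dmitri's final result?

Distinction

Reflections: drop 52 → average of remaining 4 = 338.5/4 = 84.625
Weighted total:
  Peer review 39.5 × 0.12 = 4.74
  Reflections 84.625 × 0.33 = 27.92625
  Practicals 88 × 0.28 = 24.64
  Midterm exam 100 × 0.27 = 27
Sum = 84.30625
84.30625 is ≥ 73 and < 88 → Distinction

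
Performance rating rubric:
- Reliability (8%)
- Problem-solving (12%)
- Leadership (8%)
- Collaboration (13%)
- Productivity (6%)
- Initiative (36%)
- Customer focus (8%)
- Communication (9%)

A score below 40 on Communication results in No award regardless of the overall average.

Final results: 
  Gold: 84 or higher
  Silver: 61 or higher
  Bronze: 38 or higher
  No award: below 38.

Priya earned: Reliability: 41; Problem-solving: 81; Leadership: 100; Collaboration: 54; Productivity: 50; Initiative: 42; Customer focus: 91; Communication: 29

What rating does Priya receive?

No award

Communication score 29 < 40: minimum not met.
Weighted total:
  Reliability 41 × 0.08 = 3.28
  Problem-solving 81 × 0.12 = 9.72
  Leadership 100 × 0.08 = 8
  Collaboration 54 × 0.13 = 7.02
  Productivity 50 × 0.06 = 3
  Initiative 42 × 0.36 = 15.12
  Customer focus 91 × 0.08 = 7.28
  Communication 29 × 0.09 = 2.61
Sum = 56.03
Because the Communication minimum was not met, the result is No award.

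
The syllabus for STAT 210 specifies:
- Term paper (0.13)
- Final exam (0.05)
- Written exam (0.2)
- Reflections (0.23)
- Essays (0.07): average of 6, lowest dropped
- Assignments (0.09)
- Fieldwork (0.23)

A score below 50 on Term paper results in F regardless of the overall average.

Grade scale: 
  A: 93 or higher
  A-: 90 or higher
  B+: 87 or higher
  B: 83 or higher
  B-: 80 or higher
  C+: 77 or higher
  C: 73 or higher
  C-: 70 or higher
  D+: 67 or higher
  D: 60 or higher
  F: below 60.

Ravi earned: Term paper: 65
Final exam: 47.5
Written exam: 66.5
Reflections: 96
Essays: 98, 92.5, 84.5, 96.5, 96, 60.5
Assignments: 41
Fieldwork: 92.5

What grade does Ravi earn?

C+

Essays: drop 60.5 → average of remaining 5 = 467.5/5 = 93.5
Term paper score 65 ≥ 50: minimum met.
Weighted total:
  Term paper 65 × 0.13 = 8.45
  Final exam 47.5 × 0.05 = 2.375
  Written exam 66.5 × 0.2 = 13.3
  Reflections 96 × 0.23 = 22.08
  Essays 93.5 × 0.07 = 6.545
  Assignments 41 × 0.09 = 3.69
  Fieldwork 92.5 × 0.23 = 21.275
Sum = 77.715
77.715 is ≥ 77 and < 80 → C+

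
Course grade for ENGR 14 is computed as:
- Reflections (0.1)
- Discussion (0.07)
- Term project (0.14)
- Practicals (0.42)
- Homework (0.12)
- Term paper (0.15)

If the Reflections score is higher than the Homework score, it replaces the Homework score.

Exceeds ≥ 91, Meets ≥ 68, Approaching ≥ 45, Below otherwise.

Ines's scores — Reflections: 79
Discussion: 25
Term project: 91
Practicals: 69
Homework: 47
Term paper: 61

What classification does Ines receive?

Reflections (79) > Homework (47), so Homework counts as 79.
Weighted total:
  Reflections 79 × 0.1 = 7.9
  Discussion 25 × 0.07 = 1.75
  Term project 91 × 0.14 = 12.74
  Practicals 69 × 0.42 = 28.98
  Homework 79 × 0.12 = 9.48
  Term paper 61 × 0.15 = 9.15
Sum = 70
70 is ≥ 68 and < 91 → Meets

Meets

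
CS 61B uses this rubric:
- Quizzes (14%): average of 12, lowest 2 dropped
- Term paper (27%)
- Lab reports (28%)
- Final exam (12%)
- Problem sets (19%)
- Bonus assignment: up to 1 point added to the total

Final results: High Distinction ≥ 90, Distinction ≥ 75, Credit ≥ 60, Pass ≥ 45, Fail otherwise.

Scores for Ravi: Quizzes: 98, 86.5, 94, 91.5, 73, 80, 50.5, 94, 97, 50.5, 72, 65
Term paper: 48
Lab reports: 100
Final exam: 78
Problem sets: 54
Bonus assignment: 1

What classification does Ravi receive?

Credit

Quizzes: drop 50.5, 50.5 → average of remaining 10 = 851/10 = 85.1
Weighted total:
  Quizzes 85.1 × 0.14 = 11.914
  Term paper 48 × 0.27 = 12.96
  Lab reports 100 × 0.28 = 28
  Final exam 78 × 0.12 = 9.36
  Problem sets 54 × 0.19 = 10.26
Sum = 72.494
Bonus assignment: 72.494 + 1 = 73.494
73.494 is ≥ 60 and < 75 → Credit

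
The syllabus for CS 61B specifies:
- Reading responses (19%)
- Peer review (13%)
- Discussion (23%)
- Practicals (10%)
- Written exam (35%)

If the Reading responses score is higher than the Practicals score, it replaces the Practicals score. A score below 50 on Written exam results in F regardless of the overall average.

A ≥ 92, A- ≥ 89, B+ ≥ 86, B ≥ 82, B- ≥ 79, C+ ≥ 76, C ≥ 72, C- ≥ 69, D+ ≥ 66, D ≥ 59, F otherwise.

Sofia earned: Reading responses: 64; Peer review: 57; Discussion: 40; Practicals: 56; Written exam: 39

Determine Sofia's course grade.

F

Reading responses (64) > Practicals (56), so Practicals counts as 64.
Written exam score 39 < 50: minimum not met.
Weighted total:
  Reading responses 64 × 0.19 = 12.16
  Peer review 57 × 0.13 = 7.41
  Discussion 40 × 0.23 = 9.2
  Practicals 64 × 0.1 = 6.4
  Written exam 39 × 0.35 = 13.65
Sum = 48.82
Because the Written exam minimum was not met, the result is F.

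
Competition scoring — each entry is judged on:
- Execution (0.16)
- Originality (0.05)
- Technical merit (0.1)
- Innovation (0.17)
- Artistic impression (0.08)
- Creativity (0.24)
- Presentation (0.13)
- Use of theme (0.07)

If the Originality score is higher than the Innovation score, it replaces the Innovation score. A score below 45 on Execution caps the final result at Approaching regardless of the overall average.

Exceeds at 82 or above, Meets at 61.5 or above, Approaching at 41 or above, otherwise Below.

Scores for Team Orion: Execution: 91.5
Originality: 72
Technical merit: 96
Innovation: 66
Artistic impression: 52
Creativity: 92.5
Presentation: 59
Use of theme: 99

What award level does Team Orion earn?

Meets

Originality (72) > Innovation (66), so Innovation counts as 72.
Execution score 91.5 ≥ 45: minimum met.
Weighted total:
  Execution 91.5 × 0.16 = 14.64
  Originality 72 × 0.05 = 3.6
  Technical merit 96 × 0.1 = 9.6
  Innovation 72 × 0.17 = 12.24
  Artistic impression 52 × 0.08 = 4.16
  Creativity 92.5 × 0.24 = 22.2
  Presentation 59 × 0.13 = 7.67
  Use of theme 99 × 0.07 = 6.93
Sum = 81.04
81.04 is ≥ 61.5 and < 82 → Meets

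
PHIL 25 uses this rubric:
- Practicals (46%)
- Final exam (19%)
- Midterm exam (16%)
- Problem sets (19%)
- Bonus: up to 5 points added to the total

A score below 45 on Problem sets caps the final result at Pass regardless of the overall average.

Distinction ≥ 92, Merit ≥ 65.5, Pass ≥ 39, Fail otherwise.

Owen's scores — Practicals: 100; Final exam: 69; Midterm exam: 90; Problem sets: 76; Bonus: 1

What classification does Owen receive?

Merit

Problem sets score 76 ≥ 45: minimum met.
Weighted total:
  Practicals 100 × 0.46 = 46
  Final exam 69 × 0.19 = 13.11
  Midterm exam 90 × 0.16 = 14.4
  Problem sets 76 × 0.19 = 14.44
Sum = 87.95
Bonus: 87.95 + 1 = 88.95
88.95 is ≥ 65.5 and < 92 → Merit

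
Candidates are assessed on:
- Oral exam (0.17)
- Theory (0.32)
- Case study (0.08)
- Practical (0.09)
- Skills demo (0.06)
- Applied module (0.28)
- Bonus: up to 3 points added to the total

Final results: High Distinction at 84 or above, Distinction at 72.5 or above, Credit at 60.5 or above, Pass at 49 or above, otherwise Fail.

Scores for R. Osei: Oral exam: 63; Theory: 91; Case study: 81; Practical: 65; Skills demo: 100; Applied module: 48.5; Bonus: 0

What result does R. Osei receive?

Credit

Weighted total:
  Oral exam 63 × 0.17 = 10.71
  Theory 91 × 0.32 = 29.12
  Case study 81 × 0.08 = 6.48
  Practical 65 × 0.09 = 5.85
  Skills demo 100 × 0.06 = 6
  Applied module 48.5 × 0.28 = 13.58
Sum = 71.74
Bonus: 71.74 + 0 = 71.74
71.74 is ≥ 60.5 and < 72.5 → Credit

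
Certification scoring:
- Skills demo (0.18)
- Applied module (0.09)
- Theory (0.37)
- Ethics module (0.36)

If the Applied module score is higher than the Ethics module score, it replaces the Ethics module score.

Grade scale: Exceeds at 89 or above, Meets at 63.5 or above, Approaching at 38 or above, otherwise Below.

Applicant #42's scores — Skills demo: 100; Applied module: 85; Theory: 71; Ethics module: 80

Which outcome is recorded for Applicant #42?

Meets

Applied module (85) > Ethics module (80), so Ethics module counts as 85.
Weighted total:
  Skills demo 100 × 0.18 = 18
  Applied module 85 × 0.09 = 7.65
  Theory 71 × 0.37 = 26.27
  Ethics module 85 × 0.36 = 30.6
Sum = 82.52
82.52 is ≥ 63.5 and < 89 → Meets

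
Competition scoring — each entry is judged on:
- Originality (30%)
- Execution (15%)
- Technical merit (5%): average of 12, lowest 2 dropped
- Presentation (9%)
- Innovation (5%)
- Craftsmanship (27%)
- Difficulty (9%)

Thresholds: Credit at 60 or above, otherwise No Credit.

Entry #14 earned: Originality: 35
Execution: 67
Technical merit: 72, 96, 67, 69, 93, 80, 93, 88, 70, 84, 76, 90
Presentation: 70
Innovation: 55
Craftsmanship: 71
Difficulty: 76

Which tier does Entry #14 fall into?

No Credit

Technical merit: drop 67, 69 → average of remaining 10 = 842/10 = 84.2
Weighted total:
  Originality 35 × 0.3 = 10.5
  Execution 67 × 0.15 = 10.05
  Technical merit 84.2 × 0.05 = 4.21
  Presentation 70 × 0.09 = 6.3
  Innovation 55 × 0.05 = 2.75
  Craftsmanship 71 × 0.27 = 19.17
  Difficulty 76 × 0.09 = 6.84
Sum = 59.82
59.82 < 60 → No Credit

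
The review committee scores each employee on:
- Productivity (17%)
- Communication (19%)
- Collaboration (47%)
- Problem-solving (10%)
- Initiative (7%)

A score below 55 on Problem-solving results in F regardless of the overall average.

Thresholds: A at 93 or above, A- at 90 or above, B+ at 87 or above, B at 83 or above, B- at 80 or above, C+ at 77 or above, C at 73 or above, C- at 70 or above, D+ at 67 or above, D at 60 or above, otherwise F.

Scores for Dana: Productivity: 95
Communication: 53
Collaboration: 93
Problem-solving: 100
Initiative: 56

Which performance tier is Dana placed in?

Problem-solving score 100 ≥ 55: minimum met.
Weighted total:
  Productivity 95 × 0.17 = 16.15
  Communication 53 × 0.19 = 10.07
  Collaboration 93 × 0.47 = 43.71
  Problem-solving 100 × 0.1 = 10
  Initiative 56 × 0.07 = 3.92
Sum = 83.85
83.85 is ≥ 83 and < 87 → B

B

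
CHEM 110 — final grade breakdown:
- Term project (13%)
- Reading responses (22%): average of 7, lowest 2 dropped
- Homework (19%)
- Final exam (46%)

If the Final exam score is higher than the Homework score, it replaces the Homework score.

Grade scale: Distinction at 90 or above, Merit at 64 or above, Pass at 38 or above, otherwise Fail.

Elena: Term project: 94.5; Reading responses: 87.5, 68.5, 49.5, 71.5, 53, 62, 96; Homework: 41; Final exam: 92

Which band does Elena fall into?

Reading responses: drop 49.5, 53 → average of remaining 5 = 385.5/5 = 77.1
Final exam (92) > Homework (41), so Homework counts as 92.
Weighted total:
  Term project 94.5 × 0.13 = 12.285
  Reading responses 77.1 × 0.22 = 16.962
  Homework 92 × 0.19 = 17.48
  Final exam 92 × 0.46 = 42.32
Sum = 89.047
89.047 is ≥ 64 and < 90 → Merit

Merit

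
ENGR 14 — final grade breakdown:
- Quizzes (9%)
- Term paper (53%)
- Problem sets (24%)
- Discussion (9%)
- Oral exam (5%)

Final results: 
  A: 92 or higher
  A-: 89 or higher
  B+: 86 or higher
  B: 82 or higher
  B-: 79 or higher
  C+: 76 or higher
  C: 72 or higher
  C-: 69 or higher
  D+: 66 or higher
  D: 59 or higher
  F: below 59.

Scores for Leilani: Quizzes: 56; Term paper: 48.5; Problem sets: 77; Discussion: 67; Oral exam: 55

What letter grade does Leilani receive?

F

Weighted total:
  Quizzes 56 × 0.09 = 5.04
  Term paper 48.5 × 0.53 = 25.705
  Problem sets 77 × 0.24 = 18.48
  Discussion 67 × 0.09 = 6.03
  Oral exam 55 × 0.05 = 2.75
Sum = 58.005
58.005 < 59 → F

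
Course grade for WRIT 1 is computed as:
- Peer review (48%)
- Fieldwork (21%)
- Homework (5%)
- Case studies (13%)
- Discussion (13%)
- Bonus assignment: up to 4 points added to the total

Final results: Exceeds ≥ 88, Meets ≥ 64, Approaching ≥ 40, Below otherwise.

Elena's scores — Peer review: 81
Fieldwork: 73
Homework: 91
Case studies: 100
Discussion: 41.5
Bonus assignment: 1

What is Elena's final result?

Meets

Weighted total:
  Peer review 81 × 0.48 = 38.88
  Fieldwork 73 × 0.21 = 15.33
  Homework 91 × 0.05 = 4.55
  Case studies 100 × 0.13 = 13
  Discussion 41.5 × 0.13 = 5.395
Sum = 77.155
Bonus assignment: 77.155 + 1 = 78.155
78.155 is ≥ 64 and < 88 → Meets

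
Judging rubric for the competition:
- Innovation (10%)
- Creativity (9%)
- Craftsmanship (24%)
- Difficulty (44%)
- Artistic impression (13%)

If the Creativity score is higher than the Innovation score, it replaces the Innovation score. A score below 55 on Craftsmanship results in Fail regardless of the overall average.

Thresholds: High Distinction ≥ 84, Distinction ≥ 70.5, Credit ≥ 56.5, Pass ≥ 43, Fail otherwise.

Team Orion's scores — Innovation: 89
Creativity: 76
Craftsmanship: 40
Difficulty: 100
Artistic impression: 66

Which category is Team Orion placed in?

Creativity (76) ≤ Innovation (89), so Innovation stays at 89.
Craftsmanship score 40 < 55: minimum not met.
Weighted total:
  Innovation 89 × 0.1 = 8.9
  Creativity 76 × 0.09 = 6.84
  Craftsmanship 40 × 0.24 = 9.6
  Difficulty 100 × 0.44 = 44
  Artistic impression 66 × 0.13 = 8.58
Sum = 77.92
Because the Craftsmanship minimum was not met, the result is Fail.

Fail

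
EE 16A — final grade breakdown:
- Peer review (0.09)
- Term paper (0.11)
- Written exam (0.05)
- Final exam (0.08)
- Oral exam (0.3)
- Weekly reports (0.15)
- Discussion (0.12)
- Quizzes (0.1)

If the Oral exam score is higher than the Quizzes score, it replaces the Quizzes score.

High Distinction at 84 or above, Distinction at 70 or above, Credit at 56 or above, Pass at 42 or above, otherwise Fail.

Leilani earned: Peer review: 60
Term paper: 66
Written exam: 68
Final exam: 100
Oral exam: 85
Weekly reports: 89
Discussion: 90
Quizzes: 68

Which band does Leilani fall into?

Distinction

Oral exam (85) > Quizzes (68), so Quizzes counts as 85.
Weighted total:
  Peer review 60 × 0.09 = 5.4
  Term paper 66 × 0.11 = 7.26
  Written exam 68 × 0.05 = 3.4
  Final exam 100 × 0.08 = 8
  Oral exam 85 × 0.3 = 25.5
  Weekly reports 89 × 0.15 = 13.35
  Discussion 90 × 0.12 = 10.8
  Quizzes 85 × 0.1 = 8.5
Sum = 82.21
82.21 is ≥ 70 and < 84 → Distinction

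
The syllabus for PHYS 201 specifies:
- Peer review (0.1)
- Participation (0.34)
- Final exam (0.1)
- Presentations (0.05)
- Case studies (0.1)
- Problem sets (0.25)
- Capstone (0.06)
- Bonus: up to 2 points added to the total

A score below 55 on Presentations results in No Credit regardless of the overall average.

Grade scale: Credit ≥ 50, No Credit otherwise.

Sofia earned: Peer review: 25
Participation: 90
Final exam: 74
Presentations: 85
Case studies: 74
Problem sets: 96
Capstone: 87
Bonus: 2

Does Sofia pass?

Credit

Presentations score 85 ≥ 55: minimum met.
Weighted total:
  Peer review 25 × 0.1 = 2.5
  Participation 90 × 0.34 = 30.6
  Final exam 74 × 0.1 = 7.4
  Presentations 85 × 0.05 = 4.25
  Case studies 74 × 0.1 = 7.4
  Problem sets 96 × 0.25 = 24
  Capstone 87 × 0.06 = 5.22
Sum = 81.37
Bonus: 81.37 + 2 = 83.37
83.37 ≥ 50 → Credit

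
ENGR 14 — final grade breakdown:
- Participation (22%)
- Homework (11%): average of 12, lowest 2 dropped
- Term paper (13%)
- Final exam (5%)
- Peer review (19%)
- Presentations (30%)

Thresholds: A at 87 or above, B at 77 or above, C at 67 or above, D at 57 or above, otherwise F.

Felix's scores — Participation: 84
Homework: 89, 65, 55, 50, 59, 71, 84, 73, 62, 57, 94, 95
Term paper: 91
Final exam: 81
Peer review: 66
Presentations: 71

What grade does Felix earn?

C

Homework: drop 50, 55 → average of remaining 10 = 749/10 = 74.9
Weighted total:
  Participation 84 × 0.22 = 18.48
  Homework 74.9 × 0.11 = 8.239
  Term paper 91 × 0.13 = 11.83
  Final exam 81 × 0.05 = 4.05
  Peer review 66 × 0.19 = 12.54
  Presentations 71 × 0.3 = 21.3
Sum = 76.439
76.439 is ≥ 67 and < 77 → C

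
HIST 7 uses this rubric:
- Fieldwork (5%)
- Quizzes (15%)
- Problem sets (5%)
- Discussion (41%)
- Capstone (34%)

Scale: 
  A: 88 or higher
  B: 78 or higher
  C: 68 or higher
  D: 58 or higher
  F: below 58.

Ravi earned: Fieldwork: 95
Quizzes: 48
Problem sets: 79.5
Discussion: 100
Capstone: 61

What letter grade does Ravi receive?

Weighted total:
  Fieldwork 95 × 0.05 = 4.75
  Quizzes 48 × 0.15 = 7.2
  Problem sets 79.5 × 0.05 = 3.975
  Discussion 100 × 0.41 = 41
  Capstone 61 × 0.34 = 20.74
Sum = 77.665
77.665 is ≥ 68 and < 78 → C

C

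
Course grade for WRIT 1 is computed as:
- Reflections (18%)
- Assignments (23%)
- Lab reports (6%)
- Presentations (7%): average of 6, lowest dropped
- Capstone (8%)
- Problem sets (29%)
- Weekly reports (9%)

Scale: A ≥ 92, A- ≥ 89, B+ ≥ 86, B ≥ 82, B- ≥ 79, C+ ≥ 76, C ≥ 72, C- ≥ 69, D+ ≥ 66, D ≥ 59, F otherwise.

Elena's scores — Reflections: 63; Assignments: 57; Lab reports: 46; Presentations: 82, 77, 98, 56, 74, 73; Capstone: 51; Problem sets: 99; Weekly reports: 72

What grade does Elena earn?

C

Presentations: drop 56 → average of remaining 5 = 404/5 = 80.8
Weighted total:
  Reflections 63 × 0.18 = 11.34
  Assignments 57 × 0.23 = 13.11
  Lab reports 46 × 0.06 = 2.76
  Presentations 80.8 × 0.07 = 5.656
  Capstone 51 × 0.08 = 4.08
  Problem sets 99 × 0.29 = 28.71
  Weekly reports 72 × 0.09 = 6.48
Sum = 72.136
72.136 is ≥ 72 and < 76 → C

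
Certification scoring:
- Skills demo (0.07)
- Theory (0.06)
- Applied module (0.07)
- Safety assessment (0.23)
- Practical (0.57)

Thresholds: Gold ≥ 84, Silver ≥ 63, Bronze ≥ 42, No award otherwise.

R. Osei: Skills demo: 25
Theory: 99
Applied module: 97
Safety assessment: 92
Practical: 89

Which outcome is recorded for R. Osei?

Gold

Weighted total:
  Skills demo 25 × 0.07 = 1.75
  Theory 99 × 0.06 = 5.94
  Applied module 97 × 0.07 = 6.79
  Safety assessment 92 × 0.23 = 21.16
  Practical 89 × 0.57 = 50.73
Sum = 86.37
86.37 ≥ 84 → Gold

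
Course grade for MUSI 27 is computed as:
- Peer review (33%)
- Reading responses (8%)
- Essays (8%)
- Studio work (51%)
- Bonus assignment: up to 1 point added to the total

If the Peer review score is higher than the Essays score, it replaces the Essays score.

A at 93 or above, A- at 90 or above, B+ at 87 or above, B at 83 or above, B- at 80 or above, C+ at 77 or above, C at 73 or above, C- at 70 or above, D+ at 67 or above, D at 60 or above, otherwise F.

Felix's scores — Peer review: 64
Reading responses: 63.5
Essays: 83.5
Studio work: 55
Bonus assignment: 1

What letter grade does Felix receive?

Peer review (64) ≤ Essays (83.5), so Essays stays at 83.5.
Weighted total:
  Peer review 64 × 0.33 = 21.12
  Reading responses 63.5 × 0.08 = 5.08
  Essays 83.5 × 0.08 = 6.68
  Studio work 55 × 0.51 = 28.05
Sum = 60.93
Bonus assignment: 60.93 + 1 = 61.93
61.93 is ≥ 60 and < 67 → D

D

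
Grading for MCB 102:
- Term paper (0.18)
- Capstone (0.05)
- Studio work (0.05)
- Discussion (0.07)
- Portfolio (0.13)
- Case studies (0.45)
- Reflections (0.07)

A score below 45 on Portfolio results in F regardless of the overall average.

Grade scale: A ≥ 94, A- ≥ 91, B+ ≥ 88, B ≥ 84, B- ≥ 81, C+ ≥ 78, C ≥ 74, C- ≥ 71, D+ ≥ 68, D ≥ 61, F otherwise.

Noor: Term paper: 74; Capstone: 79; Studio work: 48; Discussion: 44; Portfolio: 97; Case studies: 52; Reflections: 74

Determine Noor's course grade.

Portfolio score 97 ≥ 45: minimum met.
Weighted total:
  Term paper 74 × 0.18 = 13.32
  Capstone 79 × 0.05 = 3.95
  Studio work 48 × 0.05 = 2.4
  Discussion 44 × 0.07 = 3.08
  Portfolio 97 × 0.13 = 12.61
  Case studies 52 × 0.45 = 23.4
  Reflections 74 × 0.07 = 5.18
Sum = 63.94
63.94 is ≥ 61 and < 68 → D

D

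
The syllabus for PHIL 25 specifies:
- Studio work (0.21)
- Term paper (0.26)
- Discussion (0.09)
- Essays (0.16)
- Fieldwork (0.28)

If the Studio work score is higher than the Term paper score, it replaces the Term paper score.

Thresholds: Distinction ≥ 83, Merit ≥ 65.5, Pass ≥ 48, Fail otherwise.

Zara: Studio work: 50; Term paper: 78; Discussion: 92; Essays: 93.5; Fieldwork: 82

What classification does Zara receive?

Studio work (50) ≤ Term paper (78), so Term paper stays at 78.
Weighted total:
  Studio work 50 × 0.21 = 10.5
  Term paper 78 × 0.26 = 20.28
  Discussion 92 × 0.09 = 8.28
  Essays 93.5 × 0.16 = 14.96
  Fieldwork 82 × 0.28 = 22.96
Sum = 76.98
76.98 is ≥ 65.5 and < 83 → Merit

Merit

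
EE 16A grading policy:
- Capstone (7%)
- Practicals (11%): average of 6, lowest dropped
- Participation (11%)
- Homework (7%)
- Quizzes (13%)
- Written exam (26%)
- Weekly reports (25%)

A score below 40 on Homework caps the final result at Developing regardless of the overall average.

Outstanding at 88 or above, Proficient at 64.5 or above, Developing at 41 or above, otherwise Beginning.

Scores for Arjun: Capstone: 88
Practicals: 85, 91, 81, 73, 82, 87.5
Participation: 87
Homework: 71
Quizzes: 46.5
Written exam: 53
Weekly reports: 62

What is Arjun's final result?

Proficient

Practicals: drop 73 → average of remaining 5 = 426.5/5 = 85.3
Homework score 71 ≥ 40: minimum met.
Weighted total:
  Capstone 88 × 0.07 = 6.16
  Practicals 85.3 × 0.11 = 9.383
  Participation 87 × 0.11 = 9.57
  Homework 71 × 0.07 = 4.97
  Quizzes 46.5 × 0.13 = 6.045
  Written exam 53 × 0.26 = 13.78
  Weekly reports 62 × 0.25 = 15.5
Sum = 65.408
65.408 is ≥ 64.5 and < 88 → Proficient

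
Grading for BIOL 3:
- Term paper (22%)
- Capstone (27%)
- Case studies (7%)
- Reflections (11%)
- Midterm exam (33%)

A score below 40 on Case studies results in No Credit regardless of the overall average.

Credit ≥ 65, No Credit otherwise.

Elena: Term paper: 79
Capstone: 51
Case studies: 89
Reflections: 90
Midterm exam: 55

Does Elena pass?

Case studies score 89 ≥ 40: minimum met.
Weighted total:
  Term paper 79 × 0.22 = 17.38
  Capstone 51 × 0.27 = 13.77
  Case studies 89 × 0.07 = 6.23
  Reflections 90 × 0.11 = 9.9
  Midterm exam 55 × 0.33 = 18.15
Sum = 65.43
65.43 ≥ 65 → Credit

Credit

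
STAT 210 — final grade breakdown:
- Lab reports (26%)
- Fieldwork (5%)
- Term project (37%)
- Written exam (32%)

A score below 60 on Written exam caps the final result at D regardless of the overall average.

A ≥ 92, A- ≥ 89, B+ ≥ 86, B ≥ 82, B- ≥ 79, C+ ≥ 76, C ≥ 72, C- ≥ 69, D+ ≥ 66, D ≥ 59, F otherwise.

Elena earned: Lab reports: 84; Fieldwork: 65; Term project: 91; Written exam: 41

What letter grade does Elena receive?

Written exam score 41 < 60: minimum not met.
Weighted total:
  Lab reports 84 × 0.26 = 21.84
  Fieldwork 65 × 0.05 = 3.25
  Term project 91 × 0.37 = 33.67
  Written exam 41 × 0.32 = 13.12
Sum = 71.88
71.88 would be C-; cap at D applies → D.

D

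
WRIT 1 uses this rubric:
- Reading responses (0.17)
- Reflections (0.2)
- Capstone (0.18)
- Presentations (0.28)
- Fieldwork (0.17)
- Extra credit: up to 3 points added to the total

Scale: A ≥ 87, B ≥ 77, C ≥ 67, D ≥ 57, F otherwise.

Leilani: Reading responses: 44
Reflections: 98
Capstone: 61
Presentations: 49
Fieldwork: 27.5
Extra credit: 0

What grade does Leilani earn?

F

Weighted total:
  Reading responses 44 × 0.17 = 7.48
  Reflections 98 × 0.2 = 19.6
  Capstone 61 × 0.18 = 10.98
  Presentations 49 × 0.28 = 13.72
  Fieldwork 27.5 × 0.17 = 4.675
Sum = 56.455
Extra credit: 56.455 + 0 = 56.455
56.455 < 57 → F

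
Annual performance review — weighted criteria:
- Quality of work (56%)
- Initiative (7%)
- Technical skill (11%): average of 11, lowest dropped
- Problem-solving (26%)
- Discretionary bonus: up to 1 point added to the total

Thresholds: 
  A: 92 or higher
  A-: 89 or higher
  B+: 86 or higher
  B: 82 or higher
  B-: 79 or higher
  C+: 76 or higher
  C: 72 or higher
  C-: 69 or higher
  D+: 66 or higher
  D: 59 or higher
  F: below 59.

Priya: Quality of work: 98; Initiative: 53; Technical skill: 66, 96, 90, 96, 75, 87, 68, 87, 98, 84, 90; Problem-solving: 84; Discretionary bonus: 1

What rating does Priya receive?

Technical skill: drop 66 → average of remaining 10 = 871/10 = 87.1
Weighted total:
  Quality of work 98 × 0.56 = 54.88
  Initiative 53 × 0.07 = 3.71
  Technical skill 87.1 × 0.11 = 9.581
  Problem-solving 84 × 0.26 = 21.84
Sum = 90.011
Discretionary bonus: 90.011 + 1 = 91.011
91.011 is ≥ 89 and < 92 → A-

A-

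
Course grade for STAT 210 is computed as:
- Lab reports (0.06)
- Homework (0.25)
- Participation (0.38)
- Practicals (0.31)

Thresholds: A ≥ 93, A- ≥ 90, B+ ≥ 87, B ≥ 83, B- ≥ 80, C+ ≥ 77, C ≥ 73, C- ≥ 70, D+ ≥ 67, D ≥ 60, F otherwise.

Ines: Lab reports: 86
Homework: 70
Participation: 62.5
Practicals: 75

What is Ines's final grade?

Weighted total:
  Lab reports 86 × 0.06 = 5.16
  Homework 70 × 0.25 = 17.5
  Participation 62.5 × 0.38 = 23.75
  Practicals 75 × 0.31 = 23.25
Sum = 69.66
69.66 is ≥ 67 and < 70 → D+

D+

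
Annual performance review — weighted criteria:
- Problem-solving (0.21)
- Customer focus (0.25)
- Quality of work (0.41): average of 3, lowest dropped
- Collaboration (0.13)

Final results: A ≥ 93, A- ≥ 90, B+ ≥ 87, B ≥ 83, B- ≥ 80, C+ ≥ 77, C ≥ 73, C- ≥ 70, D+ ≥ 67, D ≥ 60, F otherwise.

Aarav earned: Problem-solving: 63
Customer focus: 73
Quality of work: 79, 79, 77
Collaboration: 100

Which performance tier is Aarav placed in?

Quality of work: drop 77 → average of remaining 2 = 158/2 = 79
Weighted total:
  Problem-solving 63 × 0.21 = 13.23
  Customer focus 73 × 0.25 = 18.25
  Quality of work 79 × 0.41 = 32.39
  Collaboration 100 × 0.13 = 13
Sum = 76.87
76.87 is ≥ 73 and < 77 → C

C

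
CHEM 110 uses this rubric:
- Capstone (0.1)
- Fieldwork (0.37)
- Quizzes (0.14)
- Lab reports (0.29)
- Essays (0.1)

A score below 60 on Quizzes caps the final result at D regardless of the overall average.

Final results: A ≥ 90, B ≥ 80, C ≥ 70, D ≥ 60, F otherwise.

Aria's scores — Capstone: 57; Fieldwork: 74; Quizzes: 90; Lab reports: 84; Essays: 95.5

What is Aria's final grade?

C

Quizzes score 90 ≥ 60: minimum met.
Weighted total:
  Capstone 57 × 0.1 = 5.7
  Fieldwork 74 × 0.37 = 27.38
  Quizzes 90 × 0.14 = 12.6
  Lab reports 84 × 0.29 = 24.36
  Essays 95.5 × 0.1 = 9.55
Sum = 79.59
79.59 is ≥ 70 and < 80 → C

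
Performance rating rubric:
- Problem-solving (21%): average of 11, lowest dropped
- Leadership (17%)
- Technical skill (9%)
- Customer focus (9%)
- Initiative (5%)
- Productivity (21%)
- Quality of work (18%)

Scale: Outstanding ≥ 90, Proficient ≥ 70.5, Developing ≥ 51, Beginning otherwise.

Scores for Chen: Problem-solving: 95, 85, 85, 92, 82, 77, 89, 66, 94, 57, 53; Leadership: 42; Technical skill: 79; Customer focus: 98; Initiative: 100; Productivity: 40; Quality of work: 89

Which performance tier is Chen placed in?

Developing

Problem-solving: drop 53 → average of remaining 10 = 822/10 = 82.2
Weighted total:
  Problem-solving 82.2 × 0.21 = 17.262
  Leadership 42 × 0.17 = 7.14
  Technical skill 79 × 0.09 = 7.11
  Customer focus 98 × 0.09 = 8.82
  Initiative 100 × 0.05 = 5
  Productivity 40 × 0.21 = 8.4
  Quality of work 89 × 0.18 = 16.02
Sum = 69.752
69.752 is ≥ 51 and < 70.5 → Developing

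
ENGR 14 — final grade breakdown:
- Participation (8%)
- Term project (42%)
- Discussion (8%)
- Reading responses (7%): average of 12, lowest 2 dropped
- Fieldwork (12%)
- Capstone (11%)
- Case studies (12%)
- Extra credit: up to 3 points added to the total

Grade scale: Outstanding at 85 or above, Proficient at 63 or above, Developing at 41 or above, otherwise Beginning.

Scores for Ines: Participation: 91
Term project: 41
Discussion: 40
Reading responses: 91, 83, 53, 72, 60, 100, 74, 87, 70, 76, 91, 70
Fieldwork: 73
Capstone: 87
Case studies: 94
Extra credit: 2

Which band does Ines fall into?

Proficient

Reading responses: drop 53, 60 → average of remaining 10 = 814/10 = 81.4
Weighted total:
  Participation 91 × 0.08 = 7.28
  Term project 41 × 0.42 = 17.22
  Discussion 40 × 0.08 = 3.2
  Reading responses 81.4 × 0.07 = 5.698
  Fieldwork 73 × 0.12 = 8.76
  Capstone 87 × 0.11 = 9.57
  Case studies 94 × 0.12 = 11.28
Sum = 63.008
Extra credit: 63.008 + 2 = 65.008
65.008 is ≥ 63 and < 85 → Proficient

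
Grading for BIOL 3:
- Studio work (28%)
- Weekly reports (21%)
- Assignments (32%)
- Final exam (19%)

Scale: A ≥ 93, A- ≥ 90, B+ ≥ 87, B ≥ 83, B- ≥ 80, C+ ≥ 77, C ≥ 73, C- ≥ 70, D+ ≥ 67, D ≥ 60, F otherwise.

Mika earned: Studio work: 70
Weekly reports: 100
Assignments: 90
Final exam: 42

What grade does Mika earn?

Weighted total:
  Studio work 70 × 0.28 = 19.6
  Weekly reports 100 × 0.21 = 21
  Assignments 90 × 0.32 = 28.8
  Final exam 42 × 0.19 = 7.98
Sum = 77.38
77.38 is ≥ 77 and < 80 → C+

C+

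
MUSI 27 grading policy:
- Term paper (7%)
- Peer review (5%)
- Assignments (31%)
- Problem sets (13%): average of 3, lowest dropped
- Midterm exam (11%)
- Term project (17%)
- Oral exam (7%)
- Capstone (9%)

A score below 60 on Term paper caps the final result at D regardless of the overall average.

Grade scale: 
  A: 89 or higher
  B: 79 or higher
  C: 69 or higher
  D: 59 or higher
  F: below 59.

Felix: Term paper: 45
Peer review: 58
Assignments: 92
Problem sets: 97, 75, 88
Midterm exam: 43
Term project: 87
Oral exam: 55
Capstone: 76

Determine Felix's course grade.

D

Problem sets: drop 75 → average of remaining 2 = 185/2 = 92.5
Term paper score 45 < 60: minimum not met.
Weighted total:
  Term paper 45 × 0.07 = 3.15
  Peer review 58 × 0.05 = 2.9
  Assignments 92 × 0.31 = 28.52
  Problem sets 92.5 × 0.13 = 12.025
  Midterm exam 43 × 0.11 = 4.73
  Term project 87 × 0.17 = 14.79
  Oral exam 55 × 0.07 = 3.85
  Capstone 76 × 0.09 = 6.84
Sum = 76.805
76.805 would be C; cap at D applies → D.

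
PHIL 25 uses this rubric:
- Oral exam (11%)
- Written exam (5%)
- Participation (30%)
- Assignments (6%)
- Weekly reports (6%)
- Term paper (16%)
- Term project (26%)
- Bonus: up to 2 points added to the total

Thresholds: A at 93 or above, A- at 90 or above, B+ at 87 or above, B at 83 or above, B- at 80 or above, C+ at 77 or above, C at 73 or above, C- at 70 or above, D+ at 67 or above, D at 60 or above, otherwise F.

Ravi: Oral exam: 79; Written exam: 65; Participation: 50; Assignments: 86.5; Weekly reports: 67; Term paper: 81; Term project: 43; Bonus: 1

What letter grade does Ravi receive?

D

Weighted total:
  Oral exam 79 × 0.11 = 8.69
  Written exam 65 × 0.05 = 3.25
  Participation 50 × 0.3 = 15
  Assignments 86.5 × 0.06 = 5.19
  Weekly reports 67 × 0.06 = 4.02
  Term paper 81 × 0.16 = 12.96
  Term project 43 × 0.26 = 11.18
Sum = 60.29
Bonus: 60.29 + 1 = 61.29
61.29 is ≥ 60 and < 67 → D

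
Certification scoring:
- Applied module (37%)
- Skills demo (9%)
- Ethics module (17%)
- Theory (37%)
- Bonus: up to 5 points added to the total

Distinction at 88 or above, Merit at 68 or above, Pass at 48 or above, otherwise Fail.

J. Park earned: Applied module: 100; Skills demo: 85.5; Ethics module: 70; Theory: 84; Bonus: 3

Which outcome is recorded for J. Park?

Distinction

Weighted total:
  Applied module 100 × 0.37 = 37
  Skills demo 85.5 × 0.09 = 7.695
  Ethics module 70 × 0.17 = 11.9
  Theory 84 × 0.37 = 31.08
Sum = 87.675
Bonus: 87.675 + 3 = 90.675
90.675 ≥ 88 → Distinction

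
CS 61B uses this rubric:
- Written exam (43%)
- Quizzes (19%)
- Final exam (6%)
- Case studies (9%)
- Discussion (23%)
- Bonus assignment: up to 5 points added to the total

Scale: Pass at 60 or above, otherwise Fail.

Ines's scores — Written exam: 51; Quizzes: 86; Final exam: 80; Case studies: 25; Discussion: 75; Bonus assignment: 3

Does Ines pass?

Weighted total:
  Written exam 51 × 0.43 = 21.93
  Quizzes 86 × 0.19 = 16.34
  Final exam 80 × 0.06 = 4.8
  Case studies 25 × 0.09 = 2.25
  Discussion 75 × 0.23 = 17.25
Sum = 62.57
Bonus assignment: 62.57 + 3 = 65.57
65.57 ≥ 60 → Pass

Pass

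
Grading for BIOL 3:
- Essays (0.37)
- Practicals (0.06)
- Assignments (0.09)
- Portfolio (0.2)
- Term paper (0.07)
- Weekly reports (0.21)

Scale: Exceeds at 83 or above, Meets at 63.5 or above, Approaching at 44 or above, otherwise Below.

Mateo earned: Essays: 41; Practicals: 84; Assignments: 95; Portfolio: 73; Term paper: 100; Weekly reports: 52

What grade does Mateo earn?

Approaching

Weighted total:
  Essays 41 × 0.37 = 15.17
  Practicals 84 × 0.06 = 5.04
  Assignments 95 × 0.09 = 8.55
  Portfolio 73 × 0.2 = 14.6
  Term paper 100 × 0.07 = 7
  Weekly reports 52 × 0.21 = 10.92
Sum = 61.28
61.28 is ≥ 44 and < 63.5 → Approaching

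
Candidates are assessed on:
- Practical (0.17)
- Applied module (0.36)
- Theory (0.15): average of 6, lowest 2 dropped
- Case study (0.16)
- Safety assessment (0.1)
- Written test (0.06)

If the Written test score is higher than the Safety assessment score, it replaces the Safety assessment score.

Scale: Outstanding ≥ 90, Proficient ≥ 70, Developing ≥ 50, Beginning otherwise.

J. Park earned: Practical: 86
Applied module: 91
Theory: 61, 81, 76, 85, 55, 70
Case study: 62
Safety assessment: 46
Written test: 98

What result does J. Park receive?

Proficient

Theory: drop 55, 61 → average of remaining 4 = 312/4 = 78
Written test (98) > Safety assessment (46), so Safety assessment counts as 98.
Weighted total:
  Practical 86 × 0.17 = 14.62
  Applied module 91 × 0.36 = 32.76
  Theory 78 × 0.15 = 11.7
  Case study 62 × 0.16 = 9.92
  Safety assessment 98 × 0.1 = 9.8
  Written test 98 × 0.06 = 5.88
Sum = 84.68
84.68 is ≥ 70 and < 90 → Proficient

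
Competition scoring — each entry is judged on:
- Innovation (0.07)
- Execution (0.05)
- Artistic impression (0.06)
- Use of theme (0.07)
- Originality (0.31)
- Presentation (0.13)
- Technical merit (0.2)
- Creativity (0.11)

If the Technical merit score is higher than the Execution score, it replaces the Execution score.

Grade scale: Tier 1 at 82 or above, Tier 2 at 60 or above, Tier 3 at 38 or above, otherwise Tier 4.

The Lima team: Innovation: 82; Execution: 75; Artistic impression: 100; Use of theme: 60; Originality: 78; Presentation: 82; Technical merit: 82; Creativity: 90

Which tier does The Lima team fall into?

Tier 2

Technical merit (82) > Execution (75), so Execution counts as 82.
Weighted total:
  Innovation 82 × 0.07 = 5.74
  Execution 82 × 0.05 = 4.1
  Artistic impression 100 × 0.06 = 6
  Use of theme 60 × 0.07 = 4.2
  Originality 78 × 0.31 = 24.18
  Presentation 82 × 0.13 = 10.66
  Technical merit 82 × 0.2 = 16.4
  Creativity 90 × 0.11 = 9.9
Sum = 81.18
81.18 is ≥ 60 and < 82 → Tier 2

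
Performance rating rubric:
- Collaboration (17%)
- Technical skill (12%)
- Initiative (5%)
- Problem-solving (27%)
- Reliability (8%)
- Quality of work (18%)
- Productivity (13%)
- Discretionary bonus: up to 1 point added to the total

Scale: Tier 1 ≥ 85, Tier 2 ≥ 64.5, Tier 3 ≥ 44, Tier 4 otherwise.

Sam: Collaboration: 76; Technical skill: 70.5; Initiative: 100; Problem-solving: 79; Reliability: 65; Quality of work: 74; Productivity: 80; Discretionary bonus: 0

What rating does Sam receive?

Weighted total:
  Collaboration 76 × 0.17 = 12.92
  Technical skill 70.5 × 0.12 = 8.46
  Initiative 100 × 0.05 = 5
  Problem-solving 79 × 0.27 = 21.33
  Reliability 65 × 0.08 = 5.2
  Quality of work 74 × 0.18 = 13.32
  Productivity 80 × 0.13 = 10.4
Sum = 76.63
Discretionary bonus: 76.63 + 0 = 76.63
76.63 is ≥ 64.5 and < 85 → Tier 2

Tier 2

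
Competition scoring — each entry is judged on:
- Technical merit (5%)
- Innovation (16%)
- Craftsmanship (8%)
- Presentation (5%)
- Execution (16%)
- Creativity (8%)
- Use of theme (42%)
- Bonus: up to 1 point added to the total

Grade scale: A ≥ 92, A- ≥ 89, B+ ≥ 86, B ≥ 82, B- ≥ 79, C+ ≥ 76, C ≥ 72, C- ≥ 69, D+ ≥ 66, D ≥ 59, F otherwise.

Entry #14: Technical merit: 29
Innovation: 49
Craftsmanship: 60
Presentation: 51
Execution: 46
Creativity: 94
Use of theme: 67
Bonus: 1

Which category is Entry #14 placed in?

Weighted total:
  Technical merit 29 × 0.05 = 1.45
  Innovation 49 × 0.16 = 7.84
  Craftsmanship 60 × 0.08 = 4.8
  Presentation 51 × 0.05 = 2.55
  Execution 46 × 0.16 = 7.36
  Creativity 94 × 0.08 = 7.52
  Use of theme 67 × 0.42 = 28.14
Sum = 59.66
Bonus: 59.66 + 1 = 60.66
60.66 is ≥ 59 and < 66 → D

D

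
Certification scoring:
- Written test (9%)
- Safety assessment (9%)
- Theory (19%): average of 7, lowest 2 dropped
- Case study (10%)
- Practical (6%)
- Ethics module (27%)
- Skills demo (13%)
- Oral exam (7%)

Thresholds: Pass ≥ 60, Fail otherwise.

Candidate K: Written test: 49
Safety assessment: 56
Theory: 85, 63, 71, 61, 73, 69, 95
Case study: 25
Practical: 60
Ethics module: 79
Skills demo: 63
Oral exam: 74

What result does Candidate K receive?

Theory: drop 61, 63 → average of remaining 5 = 393/5 = 78.6
Weighted total:
  Written test 49 × 0.09 = 4.41
  Safety assessment 56 × 0.09 = 5.04
  Theory 78.6 × 0.19 = 14.934
  Case study 25 × 0.1 = 2.5
  Practical 60 × 0.06 = 3.6
  Ethics module 79 × 0.27 = 21.33
  Skills demo 63 × 0.13 = 8.19
  Oral exam 74 × 0.07 = 5.18
Sum = 65.184
65.184 ≥ 60 → Pass

Pass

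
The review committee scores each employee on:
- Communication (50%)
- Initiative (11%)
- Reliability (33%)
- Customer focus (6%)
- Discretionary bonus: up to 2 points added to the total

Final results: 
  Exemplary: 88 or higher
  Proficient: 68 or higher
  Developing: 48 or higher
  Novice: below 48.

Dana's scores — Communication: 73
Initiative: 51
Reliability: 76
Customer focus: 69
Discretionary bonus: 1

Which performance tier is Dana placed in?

Proficient

Weighted total:
  Communication 73 × 0.5 = 36.5
  Initiative 51 × 0.11 = 5.61
  Reliability 76 × 0.33 = 25.08
  Customer focus 69 × 0.06 = 4.14
Sum = 71.33
Discretionary bonus: 71.33 + 1 = 72.33
72.33 is ≥ 68 and < 88 → Proficient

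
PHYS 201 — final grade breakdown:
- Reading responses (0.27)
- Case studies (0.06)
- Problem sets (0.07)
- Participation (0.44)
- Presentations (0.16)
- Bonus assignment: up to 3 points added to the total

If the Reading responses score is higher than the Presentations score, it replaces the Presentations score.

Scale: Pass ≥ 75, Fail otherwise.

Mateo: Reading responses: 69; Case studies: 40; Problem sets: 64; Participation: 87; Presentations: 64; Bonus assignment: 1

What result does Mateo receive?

Pass

Reading responses (69) > Presentations (64), so Presentations counts as 69.
Weighted total:
  Reading responses 69 × 0.27 = 18.63
  Case studies 40 × 0.06 = 2.4
  Problem sets 64 × 0.07 = 4.48
  Participation 87 × 0.44 = 38.28
  Presentations 69 × 0.16 = 11.04
Sum = 74.83
Bonus assignment: 74.83 + 1 = 75.83
75.83 ≥ 75 → Pass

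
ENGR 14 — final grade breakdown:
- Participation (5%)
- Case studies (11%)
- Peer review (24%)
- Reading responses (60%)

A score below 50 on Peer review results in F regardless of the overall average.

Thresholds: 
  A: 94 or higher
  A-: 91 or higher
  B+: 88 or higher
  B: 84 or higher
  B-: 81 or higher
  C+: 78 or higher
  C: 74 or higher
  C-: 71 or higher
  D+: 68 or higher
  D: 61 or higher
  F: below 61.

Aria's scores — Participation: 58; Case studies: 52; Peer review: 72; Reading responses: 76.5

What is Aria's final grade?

C-

Peer review score 72 ≥ 50: minimum met.
Weighted total:
  Participation 58 × 0.05 = 2.9
  Case studies 52 × 0.11 = 5.72
  Peer review 72 × 0.24 = 17.28
  Reading responses 76.5 × 0.6 = 45.9
Sum = 71.8
71.8 is ≥ 71 and < 74 → C-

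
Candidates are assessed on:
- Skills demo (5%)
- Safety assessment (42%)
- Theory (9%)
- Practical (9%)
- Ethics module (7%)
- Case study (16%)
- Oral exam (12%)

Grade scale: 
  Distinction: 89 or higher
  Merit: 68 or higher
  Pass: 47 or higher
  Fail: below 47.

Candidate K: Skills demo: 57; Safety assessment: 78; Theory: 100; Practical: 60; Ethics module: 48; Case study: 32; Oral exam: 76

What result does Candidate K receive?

Pass

Weighted total:
  Skills demo 57 × 0.05 = 2.85
  Safety assessment 78 × 0.42 = 32.76
  Theory 100 × 0.09 = 9
  Practical 60 × 0.09 = 5.4
  Ethics module 48 × 0.07 = 3.36
  Case study 32 × 0.16 = 5.12
  Oral exam 76 × 0.12 = 9.12
Sum = 67.61
67.61 is ≥ 47 and < 68 → Pass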